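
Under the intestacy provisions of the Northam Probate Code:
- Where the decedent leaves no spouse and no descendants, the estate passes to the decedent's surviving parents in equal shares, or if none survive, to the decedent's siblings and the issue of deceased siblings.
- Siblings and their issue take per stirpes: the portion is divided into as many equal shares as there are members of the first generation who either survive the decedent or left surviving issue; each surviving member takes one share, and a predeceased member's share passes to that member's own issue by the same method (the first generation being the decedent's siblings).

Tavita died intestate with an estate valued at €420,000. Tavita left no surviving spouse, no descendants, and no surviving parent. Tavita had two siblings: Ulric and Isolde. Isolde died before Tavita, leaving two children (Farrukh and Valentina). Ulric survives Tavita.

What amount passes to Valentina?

Valentina receives €105,000.

The entire €420,000 passes to the siblings and their issue.
That amount (€420,000) is divided into 2 shares of €210,000: Ulric takes €210,000; Isolde's €210,000 share passes to Isolde's issue.
Isolde's share (€210,000) is divided into 2 shares of €105,000: Farrukh and Valentina each take €105,000.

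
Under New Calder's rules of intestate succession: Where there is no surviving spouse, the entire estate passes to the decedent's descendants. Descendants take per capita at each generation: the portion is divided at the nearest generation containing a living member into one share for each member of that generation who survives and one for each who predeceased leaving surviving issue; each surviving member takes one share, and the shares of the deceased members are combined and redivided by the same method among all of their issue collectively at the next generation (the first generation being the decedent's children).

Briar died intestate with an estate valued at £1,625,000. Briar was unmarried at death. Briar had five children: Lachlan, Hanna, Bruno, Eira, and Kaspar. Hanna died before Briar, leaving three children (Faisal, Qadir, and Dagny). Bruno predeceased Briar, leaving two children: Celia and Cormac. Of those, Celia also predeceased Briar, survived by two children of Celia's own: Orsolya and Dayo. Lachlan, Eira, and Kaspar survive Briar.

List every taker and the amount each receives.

Lachlan: £325,000; Faisal: £130,000; Qadir: £130,000; Dagny: £130,000; Orsolya: £65,000; Dayo: £65,000; Cormac: £130,000; Eira: £325,000; Kaspar: £325,000

The entire £1,625,000 passes to the descendants.
That amount (£1,625,000) is divided at the children's generation into 5 shares of £325,000. Lachlan, Eira, and Kaspar each take £325,000. The 2 shares of the deceased (Hanna and Bruno) are combined into a pool of £650,000.
That pool (£650,000) is divided at the grandchildren's generation into 5 shares of £130,000. Faisal, Qadir, Dagny, and Cormac each take £130,000. The remaining share for the deceased Celia (£130,000) is carried to the next generation.
That pool (£130,000) is divided at the great-grandchildren's generation equally among Orsolya and Dayo: £65,000 each.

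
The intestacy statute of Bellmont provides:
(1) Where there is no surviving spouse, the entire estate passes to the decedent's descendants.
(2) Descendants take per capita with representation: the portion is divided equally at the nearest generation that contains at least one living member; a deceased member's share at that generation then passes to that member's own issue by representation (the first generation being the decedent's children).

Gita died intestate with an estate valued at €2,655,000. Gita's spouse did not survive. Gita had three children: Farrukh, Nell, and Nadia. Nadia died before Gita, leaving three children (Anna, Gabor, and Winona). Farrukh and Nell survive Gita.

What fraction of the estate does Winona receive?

Winona receives 1/9 of the estate.

The entire €2,655,000 passes to the descendants.
That amount (€2,655,000) is divided into 3 shares of €885,000: Farrukh and Nell each take €885,000; Nadia's €885,000 share passes to Nadia's issue.
Nadia's share (€885,000) is divided into 3 shares of €295,000: Anna, Gabor, and Winona each take €295,000.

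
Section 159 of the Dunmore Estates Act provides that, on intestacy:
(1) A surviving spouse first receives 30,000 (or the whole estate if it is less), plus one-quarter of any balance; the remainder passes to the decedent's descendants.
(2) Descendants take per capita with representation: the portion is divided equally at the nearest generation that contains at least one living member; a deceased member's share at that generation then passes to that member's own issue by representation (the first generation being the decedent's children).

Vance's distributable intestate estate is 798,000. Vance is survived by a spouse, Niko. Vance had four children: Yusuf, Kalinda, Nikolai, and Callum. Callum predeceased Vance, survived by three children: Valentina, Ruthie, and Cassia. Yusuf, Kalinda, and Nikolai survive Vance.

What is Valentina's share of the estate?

Valentina receives 48,000.

Niko first takes 30,000, leaving a balance of 768,000. Niko then takes one-quarter of the balance (192,000), for a total of 222,000. The remaining 576,000 passes to the descendants.
The descendants' portion (576,000) is divided into 4 shares of 144,000: Yusuf, Kalinda, and Nikolai each take 144,000; Callum's 144,000 share passes to Callum's issue.
Callum's share (144,000) is divided into 3 shares of 48,000: Valentina, Ruthie, and Cassia each take 48,000.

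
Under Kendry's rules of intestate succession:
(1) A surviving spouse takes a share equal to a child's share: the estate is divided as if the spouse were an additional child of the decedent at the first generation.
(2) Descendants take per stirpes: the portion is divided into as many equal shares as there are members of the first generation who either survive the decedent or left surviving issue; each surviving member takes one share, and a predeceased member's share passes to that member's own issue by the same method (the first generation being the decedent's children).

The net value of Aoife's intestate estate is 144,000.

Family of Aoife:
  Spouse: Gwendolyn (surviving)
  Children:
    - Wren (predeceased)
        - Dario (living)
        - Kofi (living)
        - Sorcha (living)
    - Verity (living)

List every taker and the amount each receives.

The spouse counts as an additional share at the children's level, so there are 3 primary shares of 48,000. Gwendolyn takes one such share (48,000).
The children's combined portion (96,000) is divided into 2 shares of 48,000: Verity takes 48,000; Wren's 48,000 share passes to Wren's issue.
Wren's share (48,000) is divided into 3 shares of 16,000: Dario, Kofi, and Sorcha each take 16,000.

Gwendolyn: 48,000; Dario: 16,000; Kofi: 16,000; Sorcha: 16,000; Verity: 48,000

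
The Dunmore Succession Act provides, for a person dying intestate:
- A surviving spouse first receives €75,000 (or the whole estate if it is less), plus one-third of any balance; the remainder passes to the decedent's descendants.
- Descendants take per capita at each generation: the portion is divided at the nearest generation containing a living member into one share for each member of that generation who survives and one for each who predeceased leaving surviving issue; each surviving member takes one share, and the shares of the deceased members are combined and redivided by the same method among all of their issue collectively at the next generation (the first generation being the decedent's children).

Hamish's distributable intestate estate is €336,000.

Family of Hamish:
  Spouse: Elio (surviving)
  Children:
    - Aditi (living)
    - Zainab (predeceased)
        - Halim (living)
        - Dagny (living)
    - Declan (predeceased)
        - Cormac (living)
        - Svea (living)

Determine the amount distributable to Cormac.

Elio first takes €75,000, leaving a balance of €261,000. Elio then takes one-third of the balance (€87,000), for a total of €162,000. The remaining €174,000 passes to the descendants.
The descendants' portion (€174,000) is divided at the children's generation into 3 shares of €58,000. Aditi takes €58,000. The 2 shares of the deceased (Zainab and Declan) are combined into a pool of €116,000.
That pool (€116,000) is divided at the grandchildren's generation equally among Halim, Dagny, Cormac, and Svea: €29,000 each.

Cormac receives €29,000.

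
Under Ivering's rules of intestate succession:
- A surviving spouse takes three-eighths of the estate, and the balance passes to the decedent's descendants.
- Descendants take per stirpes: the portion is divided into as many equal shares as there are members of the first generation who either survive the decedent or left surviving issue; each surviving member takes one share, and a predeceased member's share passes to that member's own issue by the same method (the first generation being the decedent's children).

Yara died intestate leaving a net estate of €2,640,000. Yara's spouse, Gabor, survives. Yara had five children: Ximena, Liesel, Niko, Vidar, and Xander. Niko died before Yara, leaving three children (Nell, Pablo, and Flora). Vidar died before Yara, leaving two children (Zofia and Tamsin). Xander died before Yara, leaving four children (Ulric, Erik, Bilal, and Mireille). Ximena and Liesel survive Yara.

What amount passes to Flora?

Gabor takes three-eighths of €2,640,000 = €990,000. The remaining €1,650,000 passes to the descendants.
The descendants' portion (€1,650,000) is divided into 5 shares of €330,000: Ximena and Liesel each take €330,000; Niko's €330,000 share passes to Niko's issue; Vidar's €330,000 share passes to Vidar's issue; Xander's €330,000 share passes to Xander's issue.
Niko's share (€330,000) is divided into 3 shares of €110,000: Nell, Pablo, and Flora each take €110,000.
Vidar's share (€330,000) is divided into 2 shares of €165,000: Zofia and Tamsin each take €165,000.
Xander's share (€330,000) is divided into 4 shares of €82,500: Ulric, Erik, Bilal, and Mireille each take €82,500.

Flora receives €110,000.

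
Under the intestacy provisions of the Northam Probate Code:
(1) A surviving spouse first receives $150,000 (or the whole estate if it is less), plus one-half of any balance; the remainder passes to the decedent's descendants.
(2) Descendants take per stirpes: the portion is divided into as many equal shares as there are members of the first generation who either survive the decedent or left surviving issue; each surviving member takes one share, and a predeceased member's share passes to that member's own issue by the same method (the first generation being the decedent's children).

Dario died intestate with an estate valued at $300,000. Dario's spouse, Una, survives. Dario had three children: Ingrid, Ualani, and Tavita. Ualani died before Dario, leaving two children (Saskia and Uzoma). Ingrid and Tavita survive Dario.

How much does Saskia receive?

Saskia receives $12,500.

Una first takes $150,000, leaving a balance of $150,000. Una then takes one-half of the balance ($75,000), for a total of $225,000. The remaining $75,000 passes to the descendants.
The descendants' portion ($75,000) is divided into 3 shares of $25,000: Ingrid and Tavita each take $25,000; Ualani's $25,000 share passes to Ualani's issue.
Ualani's share ($25,000) is divided into 2 shares of $12,500: Saskia and Uzoma each take $12,500.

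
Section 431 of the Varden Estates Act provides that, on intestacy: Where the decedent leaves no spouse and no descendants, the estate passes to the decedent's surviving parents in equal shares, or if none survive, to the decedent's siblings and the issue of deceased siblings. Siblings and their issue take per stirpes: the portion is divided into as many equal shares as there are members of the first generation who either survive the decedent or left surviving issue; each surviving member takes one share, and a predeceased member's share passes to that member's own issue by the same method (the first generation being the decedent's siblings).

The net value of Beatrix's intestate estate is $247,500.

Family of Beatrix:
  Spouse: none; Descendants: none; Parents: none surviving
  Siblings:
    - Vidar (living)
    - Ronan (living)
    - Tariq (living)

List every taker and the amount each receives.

The entire $247,500 passes to the siblings and their issue.
That amount ($247,500) is divided into 3 shares of $82,500: Vidar, Ronan, and Tariq each take $82,500.

Vidar: $82,500; Ronan: $82,500; Tariq: $82,500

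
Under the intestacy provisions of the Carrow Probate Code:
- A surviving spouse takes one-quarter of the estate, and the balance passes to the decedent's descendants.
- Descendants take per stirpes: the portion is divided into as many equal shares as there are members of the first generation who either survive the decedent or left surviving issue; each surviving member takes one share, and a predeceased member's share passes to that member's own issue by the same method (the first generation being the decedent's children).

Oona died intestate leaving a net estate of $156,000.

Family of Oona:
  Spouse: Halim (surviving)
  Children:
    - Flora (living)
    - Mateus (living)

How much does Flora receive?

Halim takes one-quarter of $156,000 = $39,000. The remaining $117,000 passes to the descendants.
The descendants' portion ($117,000) is divided into 2 shares of $58,500: Flora and Mateus each take $58,500.

Flora receives $58,500.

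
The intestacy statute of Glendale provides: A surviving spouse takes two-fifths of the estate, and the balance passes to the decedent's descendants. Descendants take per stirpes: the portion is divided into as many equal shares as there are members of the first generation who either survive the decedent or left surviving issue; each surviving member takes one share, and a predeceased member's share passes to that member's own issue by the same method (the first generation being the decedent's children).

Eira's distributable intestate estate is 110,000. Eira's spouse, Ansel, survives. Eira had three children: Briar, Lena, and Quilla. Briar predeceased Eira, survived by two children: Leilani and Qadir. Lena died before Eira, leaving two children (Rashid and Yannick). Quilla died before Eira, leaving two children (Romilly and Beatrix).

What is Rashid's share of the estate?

Rashid receives 11,000.

Ansel takes two-fifths of 110,000 = 44,000. The remaining 66,000 passes to the descendants.
The descendants' portion (66,000) is divided into 3 shares of 22,000: Briar's 22,000 share passes to Briar's issue; Lena's 22,000 share passes to Lena's issue; Quilla's 22,000 share passes to Quilla's issue.
Briar's share (22,000) is divided into 2 shares of 11,000: Leilani and Qadir each take 11,000.
Lena's share (22,000) is divided into 2 shares of 11,000: Rashid and Yannick each take 11,000.
Quilla's share (22,000) is divided into 2 shares of 11,000: Romilly and Beatrix each take 11,000.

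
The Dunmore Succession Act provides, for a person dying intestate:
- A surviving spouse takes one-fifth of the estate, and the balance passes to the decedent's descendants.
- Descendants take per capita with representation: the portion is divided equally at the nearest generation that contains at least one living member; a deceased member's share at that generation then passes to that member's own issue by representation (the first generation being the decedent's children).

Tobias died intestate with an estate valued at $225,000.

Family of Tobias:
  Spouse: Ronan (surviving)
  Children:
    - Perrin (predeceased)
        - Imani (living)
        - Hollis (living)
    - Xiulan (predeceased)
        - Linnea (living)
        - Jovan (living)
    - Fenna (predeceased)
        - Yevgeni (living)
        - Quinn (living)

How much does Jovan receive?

Jovan receives $30,000.

Ronan takes one-fifth of $225,000 = $45,000. The remaining $180,000 passes to the descendants.
No child survives, so the initial division is made at the grandchildren's generation.
The descendants' portion ($180,000) is divided into 6 shares of $30,000: Imani, Hollis, Linnea, Jovan, Yevgeni, and Quinn each take $30,000.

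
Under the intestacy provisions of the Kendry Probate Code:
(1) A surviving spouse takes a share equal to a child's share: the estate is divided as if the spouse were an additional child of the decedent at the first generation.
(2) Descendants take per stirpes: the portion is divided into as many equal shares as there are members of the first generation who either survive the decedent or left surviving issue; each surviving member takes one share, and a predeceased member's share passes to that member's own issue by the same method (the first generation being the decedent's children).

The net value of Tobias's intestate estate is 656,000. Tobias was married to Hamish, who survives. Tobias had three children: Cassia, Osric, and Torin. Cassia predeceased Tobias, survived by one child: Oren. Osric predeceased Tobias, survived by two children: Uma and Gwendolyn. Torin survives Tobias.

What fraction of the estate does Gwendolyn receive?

Gwendolyn receives 1/8 of the estate.

The spouse counts as an additional share at the children's level, so there are 4 primary shares of 164,000. Hamish takes one such share (164,000).
The children's combined portion (492,000) is divided into 3 shares of 164,000: Torin takes 164,000; Cassia's 164,000 share passes to Cassia's issue; Osric's 164,000 share passes to Osric's issue.
Cassia's share (164,000) passes entirely to Oren.
Osric's share (164,000) is divided into 2 shares of 82,000: Uma and Gwendolyn each take 82,000.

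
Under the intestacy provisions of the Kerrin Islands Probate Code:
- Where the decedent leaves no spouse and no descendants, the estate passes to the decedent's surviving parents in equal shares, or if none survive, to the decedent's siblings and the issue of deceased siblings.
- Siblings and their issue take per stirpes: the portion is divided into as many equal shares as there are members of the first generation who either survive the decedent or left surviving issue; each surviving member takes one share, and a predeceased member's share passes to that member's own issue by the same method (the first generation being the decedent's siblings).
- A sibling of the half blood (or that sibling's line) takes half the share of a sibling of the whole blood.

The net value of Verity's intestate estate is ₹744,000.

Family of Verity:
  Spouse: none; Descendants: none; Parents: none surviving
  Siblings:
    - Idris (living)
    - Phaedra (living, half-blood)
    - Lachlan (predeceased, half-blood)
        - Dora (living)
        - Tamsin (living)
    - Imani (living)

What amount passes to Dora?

The entire ₹744,000 passes to the siblings and their issue.
Counting each half-blood sibling's line as half a unit, there are 3 units in ₹744,000, so one unit is ₹248,000. Whole-blood lines (Idris and Imani) take ₹248,000 each; half-blood lines (Phaedra and Lachlan) take ₹124,000 each.
Lachlan's share (₹124,000) is divided into 2 shares of ₹62,000: Dora and Tamsin each take ₹62,000.

Dora receives ₹62,000.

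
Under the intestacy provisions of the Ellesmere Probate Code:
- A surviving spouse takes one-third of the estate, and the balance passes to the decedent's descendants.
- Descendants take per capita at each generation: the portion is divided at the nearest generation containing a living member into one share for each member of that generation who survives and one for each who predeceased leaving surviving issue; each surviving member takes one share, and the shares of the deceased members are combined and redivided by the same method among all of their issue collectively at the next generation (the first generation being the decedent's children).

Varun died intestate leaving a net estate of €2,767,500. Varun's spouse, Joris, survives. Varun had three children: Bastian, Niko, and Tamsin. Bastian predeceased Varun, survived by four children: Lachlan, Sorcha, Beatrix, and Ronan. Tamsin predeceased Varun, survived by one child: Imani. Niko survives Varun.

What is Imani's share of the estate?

Joris takes one-third of €2,767,500 = €922,500. The remaining €1,845,000 passes to the descendants.
The descendants' portion (€1,845,000) is divided at the children's generation into 3 shares of €615,000. Niko takes €615,000. The 2 shares of the deceased (Bastian and Tamsin) are combined into a pool of €1,230,000.
That pool (€1,230,000) is divided at the grandchildren's generation equally among Lachlan, Sorcha, Beatrix, Ronan, and Imani: €246,000 each.

Imani receives €246,000.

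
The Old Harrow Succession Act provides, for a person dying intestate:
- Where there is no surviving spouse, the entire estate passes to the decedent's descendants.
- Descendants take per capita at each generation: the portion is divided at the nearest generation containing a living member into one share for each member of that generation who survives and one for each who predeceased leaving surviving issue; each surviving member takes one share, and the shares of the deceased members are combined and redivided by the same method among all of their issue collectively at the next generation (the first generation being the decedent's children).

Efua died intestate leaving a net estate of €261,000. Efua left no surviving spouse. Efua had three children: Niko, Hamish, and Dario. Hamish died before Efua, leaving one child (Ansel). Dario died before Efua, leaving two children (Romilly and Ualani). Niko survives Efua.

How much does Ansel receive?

The entire €261,000 passes to the descendants.
That amount (€261,000) is divided at the children's generation into 3 shares of €87,000. Niko takes €87,000. The 2 shares of the deceased (Hamish and Dario) are combined into a pool of €174,000.
That pool (€174,000) is divided at the grandchildren's generation equally among Ansel, Romilly, and Ualani: €58,000 each.

Ansel receives €58,000.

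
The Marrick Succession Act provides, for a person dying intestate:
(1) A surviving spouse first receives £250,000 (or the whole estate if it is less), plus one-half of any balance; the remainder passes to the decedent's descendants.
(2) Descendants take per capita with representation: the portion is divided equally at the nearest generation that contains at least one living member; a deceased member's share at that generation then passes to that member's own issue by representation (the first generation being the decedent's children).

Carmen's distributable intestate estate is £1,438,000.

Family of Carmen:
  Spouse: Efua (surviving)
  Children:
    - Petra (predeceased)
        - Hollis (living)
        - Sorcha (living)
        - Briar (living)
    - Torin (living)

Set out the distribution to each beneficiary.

Efua: £844,000; Hollis: £99,000; Sorcha: £99,000; Briar: £99,000; Torin: £297,000

Efua first takes £250,000, leaving a balance of £1,188,000. Efua then takes one-half of the balance (£594,000), for a total of £844,000. The remaining £594,000 passes to the descendants.
The descendants' portion (£594,000) is divided into 2 shares of £297,000: Torin takes £297,000; Petra's £297,000 share passes to Petra's issue.
Petra's share (£297,000) is divided into 3 shares of £99,000: Hollis, Sorcha, and Briar each take £99,000.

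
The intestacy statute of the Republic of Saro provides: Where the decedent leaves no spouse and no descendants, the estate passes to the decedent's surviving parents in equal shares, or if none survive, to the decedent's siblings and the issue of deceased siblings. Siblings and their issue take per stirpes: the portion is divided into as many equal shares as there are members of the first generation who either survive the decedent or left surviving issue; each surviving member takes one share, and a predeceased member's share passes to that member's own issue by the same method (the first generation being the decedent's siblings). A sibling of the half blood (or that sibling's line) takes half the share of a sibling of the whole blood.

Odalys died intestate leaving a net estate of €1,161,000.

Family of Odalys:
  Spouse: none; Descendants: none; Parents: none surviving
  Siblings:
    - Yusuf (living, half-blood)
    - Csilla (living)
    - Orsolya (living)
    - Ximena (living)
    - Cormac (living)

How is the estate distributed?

Yusuf: €129,000; Csilla: €258,000; Orsolya: €258,000; Ximena: €258,000; Cormac: €258,000

The entire €1,161,000 passes to the siblings and their issue.
Counting each half-blood sibling's line as half a unit, there are 9/2 units in €1,161,000, so one unit is €258,000. Whole-blood lines (Csilla, Orsolya, Ximena, and Cormac) take €258,000 each; half-blood lines (Yusuf) take €129,000 each.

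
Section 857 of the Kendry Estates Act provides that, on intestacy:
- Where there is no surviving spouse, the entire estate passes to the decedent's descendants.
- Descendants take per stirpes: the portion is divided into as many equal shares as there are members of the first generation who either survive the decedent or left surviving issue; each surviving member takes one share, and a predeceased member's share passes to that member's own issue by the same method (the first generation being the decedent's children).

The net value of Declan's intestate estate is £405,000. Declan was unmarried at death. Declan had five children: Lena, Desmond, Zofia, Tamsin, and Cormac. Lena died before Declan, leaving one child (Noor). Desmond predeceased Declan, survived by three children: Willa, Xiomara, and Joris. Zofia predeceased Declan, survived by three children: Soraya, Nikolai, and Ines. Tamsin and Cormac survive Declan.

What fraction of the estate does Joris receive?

The entire £405,000 passes to the descendants.
That amount (£405,000) is divided into 5 shares of £81,000: Tamsin and Cormac each take £81,000; Lena's £81,000 share passes to Lena's issue; Desmond's £81,000 share passes to Desmond's issue; Zofia's £81,000 share passes to Zofia's issue.
Lena's share (£81,000) passes entirely to Noor.
Desmond's share (£81,000) is divided into 3 shares of £27,000: Willa, Xiomara, and Joris each take £27,000.
Zofia's share (£81,000) is divided into 3 shares of £27,000: Soraya, Nikolai, and Ines each take £27,000.

Joris receives 1/15 of the estate.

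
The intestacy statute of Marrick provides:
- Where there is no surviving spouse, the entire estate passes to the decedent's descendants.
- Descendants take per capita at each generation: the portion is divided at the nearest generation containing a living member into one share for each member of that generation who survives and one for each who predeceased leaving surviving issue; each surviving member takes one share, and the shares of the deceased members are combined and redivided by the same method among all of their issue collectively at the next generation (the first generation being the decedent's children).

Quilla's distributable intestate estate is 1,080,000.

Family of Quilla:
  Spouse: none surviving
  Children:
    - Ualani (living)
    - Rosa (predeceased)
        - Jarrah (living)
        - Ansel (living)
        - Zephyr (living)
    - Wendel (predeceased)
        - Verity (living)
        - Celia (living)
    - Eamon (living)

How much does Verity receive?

The entire 1,080,000 passes to the descendants.
That amount (1,080,000) is divided at the children's generation into 4 shares of 270,000. Ualani and Eamon each take 270,000. The 2 shares of the deceased (Rosa and Wendel) are combined into a pool of 540,000.
That pool (540,000) is divided at the grandchildren's generation equally among Jarrah, Ansel, Zephyr, Verity, and Celia: 108,000 each.

Verity receives 108,000.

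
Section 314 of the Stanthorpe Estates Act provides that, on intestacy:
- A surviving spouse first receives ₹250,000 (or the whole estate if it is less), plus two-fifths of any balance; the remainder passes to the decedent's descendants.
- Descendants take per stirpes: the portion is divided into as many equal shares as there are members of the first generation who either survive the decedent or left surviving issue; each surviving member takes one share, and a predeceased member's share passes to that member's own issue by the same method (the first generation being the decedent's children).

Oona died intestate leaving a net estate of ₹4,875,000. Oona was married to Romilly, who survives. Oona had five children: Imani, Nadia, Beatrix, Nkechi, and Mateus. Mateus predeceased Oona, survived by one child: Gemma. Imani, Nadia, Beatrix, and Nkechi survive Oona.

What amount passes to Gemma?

Gemma receives ₹555,000.

Romilly first takes ₹250,000, leaving a balance of ₹4,625,000. Romilly then takes two-fifths of the balance (₹1,850,000), for a total of ₹2,100,000. The remaining ₹2,775,000 passes to the descendants.
The descendants' portion (₹2,775,000) is divided into 5 shares of ₹555,000: Imani, Nadia, Beatrix, and Nkechi each take ₹555,000; Mateus's ₹555,000 share passes to Mateus's issue.
Mateus's share (₹555,000) passes entirely to Gemma.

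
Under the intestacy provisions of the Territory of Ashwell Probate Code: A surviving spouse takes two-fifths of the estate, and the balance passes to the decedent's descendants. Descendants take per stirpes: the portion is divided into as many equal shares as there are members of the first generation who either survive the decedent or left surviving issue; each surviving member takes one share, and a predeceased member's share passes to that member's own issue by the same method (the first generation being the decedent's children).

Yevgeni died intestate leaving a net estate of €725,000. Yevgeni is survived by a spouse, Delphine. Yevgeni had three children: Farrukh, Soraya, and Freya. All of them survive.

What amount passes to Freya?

Delphine takes two-fifths of €725,000 = €290,000. The remaining €435,000 passes to the descendants.
The descendants' portion (€435,000) is divided into 3 shares of €145,000: Farrukh, Soraya, and Freya each take €145,000.

Freya receives €145,000.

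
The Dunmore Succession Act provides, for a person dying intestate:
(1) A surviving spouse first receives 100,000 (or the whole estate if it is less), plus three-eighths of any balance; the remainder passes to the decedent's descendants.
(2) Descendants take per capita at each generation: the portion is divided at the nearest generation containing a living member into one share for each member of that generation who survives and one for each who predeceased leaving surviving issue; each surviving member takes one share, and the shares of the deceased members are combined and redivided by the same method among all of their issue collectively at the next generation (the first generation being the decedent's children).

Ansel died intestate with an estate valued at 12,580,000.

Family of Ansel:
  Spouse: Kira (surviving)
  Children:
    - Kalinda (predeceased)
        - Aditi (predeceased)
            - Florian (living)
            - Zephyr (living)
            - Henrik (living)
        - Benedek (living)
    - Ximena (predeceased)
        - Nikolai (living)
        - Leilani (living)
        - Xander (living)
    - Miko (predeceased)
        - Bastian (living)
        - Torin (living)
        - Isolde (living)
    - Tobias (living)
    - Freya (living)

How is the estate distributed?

Kira: 4,780,000; Florian: 195,000; Zephyr: 195,000; Henrik: 195,000; Benedek: 585,000; Nikolai: 585,000; Leilani: 585,000; Xander: 585,000; Bastian: 585,000; Torin: 585,000; Isolde: 585,000; Tobias: 1,560,000; Freya: 1,560,000

Kira first takes 100,000, leaving a balance of 12,480,000. Kira then takes three-eighths of the balance (4,680,000), for a total of 4,780,000. The remaining 7,800,000 passes to the descendants.
The descendants' portion (7,800,000) is divided at the children's generation into 5 shares of 1,560,000. Tobias and Freya each take 1,560,000. The 3 shares of the deceased (Kalinda, Ximena, and Miko) are combined into a pool of 4,680,000.
That pool (4,680,000) is divided at the grandchildren's generation into 8 shares of 585,000. Benedek, Nikolai, Leilani, Xander, Bastian, Torin, and Isolde each take 585,000. The remaining share for the deceased Aditi (585,000) is carried to the next generation.
That pool (585,000) is divided at the great-grandchildren's generation equally among Florian, Zephyr, and Henrik: 195,000 each.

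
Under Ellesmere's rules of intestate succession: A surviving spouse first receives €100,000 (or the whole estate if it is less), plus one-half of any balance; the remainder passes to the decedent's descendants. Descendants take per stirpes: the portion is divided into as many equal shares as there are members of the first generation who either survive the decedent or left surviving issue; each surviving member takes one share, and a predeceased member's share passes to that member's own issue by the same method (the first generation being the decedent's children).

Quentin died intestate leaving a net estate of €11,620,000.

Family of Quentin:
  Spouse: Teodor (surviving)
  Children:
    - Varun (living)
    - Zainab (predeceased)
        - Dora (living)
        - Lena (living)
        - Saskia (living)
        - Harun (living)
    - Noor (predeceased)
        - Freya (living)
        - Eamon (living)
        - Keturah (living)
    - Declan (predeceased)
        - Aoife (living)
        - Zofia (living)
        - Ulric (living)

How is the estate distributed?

Teodor first takes €100,000, leaving a balance of €11,520,000. Teodor then takes one-half of the balance (€5,760,000), for a total of €5,860,000. The remaining €5,760,000 passes to the descendants.
The descendants' portion (€5,760,000) is divided into 4 shares of €1,440,000: Varun takes €1,440,000; Zainab's €1,440,000 share passes to Zainab's issue; Noor's €1,440,000 share passes to Noor's issue; Declan's €1,440,000 share passes to Declan's issue.
Zainab's share (€1,440,000) is divided into 4 shares of €360,000: Dora, Lena, Saskia, and Harun each take €360,000.
Noor's share (€1,440,000) is divided into 3 shares of €480,000: Freya, Eamon, and Keturah each take €480,000.
Declan's share (€1,440,000) is divided into 3 shares of €480,000: Aoife, Zofia, and Ulric each take €480,000.

Teodor: €5,860,000; Varun: €1,440,000; Dora: €360,000; Lena: €360,000; Saskia: €360,000; Harun: €360,000; Freya: €480,000; Eamon: €480,000; Keturah: €480,000; Aoife: €480,000; Zofia: €480,000; Ulric: €480,000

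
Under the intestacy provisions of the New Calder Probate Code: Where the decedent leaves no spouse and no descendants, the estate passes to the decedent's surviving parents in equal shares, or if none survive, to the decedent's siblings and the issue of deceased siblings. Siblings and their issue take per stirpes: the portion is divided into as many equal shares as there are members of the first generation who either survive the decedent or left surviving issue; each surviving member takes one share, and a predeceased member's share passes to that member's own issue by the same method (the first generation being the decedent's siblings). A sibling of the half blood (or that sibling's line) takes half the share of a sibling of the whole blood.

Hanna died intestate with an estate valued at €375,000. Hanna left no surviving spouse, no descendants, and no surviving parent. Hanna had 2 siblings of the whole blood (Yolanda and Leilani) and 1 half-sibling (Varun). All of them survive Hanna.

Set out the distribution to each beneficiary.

The entire €375,000 passes to the siblings and their issue.
Counting each half-blood sibling's line as half a unit, there are 5/2 units in €375,000, so one unit is €150,000. Whole-blood lines (Yolanda and Leilani) take €150,000 each; half-blood lines (Varun) take €75,000 each.

Varun: €75,000; Yolanda: €150,000; Leilani: €150,000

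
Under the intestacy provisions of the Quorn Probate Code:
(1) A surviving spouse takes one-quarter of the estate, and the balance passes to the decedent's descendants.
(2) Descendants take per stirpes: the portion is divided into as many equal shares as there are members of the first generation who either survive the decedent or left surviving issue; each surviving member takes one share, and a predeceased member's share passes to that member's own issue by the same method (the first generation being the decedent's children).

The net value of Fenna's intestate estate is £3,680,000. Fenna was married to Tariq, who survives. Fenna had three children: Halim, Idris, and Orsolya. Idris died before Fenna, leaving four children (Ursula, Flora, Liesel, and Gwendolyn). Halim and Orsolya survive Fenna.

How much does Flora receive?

Flora receives £230,000.

Tariq takes one-quarter of £3,680,000 = £920,000. The remaining £2,760,000 passes to the descendants.
The descendants' portion (£2,760,000) is divided into 3 shares of £920,000: Halim and Orsolya each take £920,000; Idris's £920,000 share passes to Idris's issue.
Idris's share (£920,000) is divided into 4 shares of £230,000: Ursula, Flora, Liesel, and Gwendolyn each take £230,000.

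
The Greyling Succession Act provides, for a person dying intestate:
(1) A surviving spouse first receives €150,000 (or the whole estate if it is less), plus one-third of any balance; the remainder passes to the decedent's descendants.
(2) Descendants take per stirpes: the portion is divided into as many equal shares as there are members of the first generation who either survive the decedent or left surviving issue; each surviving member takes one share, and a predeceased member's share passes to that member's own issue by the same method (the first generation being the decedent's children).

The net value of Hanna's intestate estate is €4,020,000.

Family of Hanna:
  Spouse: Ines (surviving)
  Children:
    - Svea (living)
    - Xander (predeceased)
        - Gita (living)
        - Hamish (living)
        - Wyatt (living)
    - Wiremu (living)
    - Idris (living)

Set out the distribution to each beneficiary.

Ines first takes €150,000, leaving a balance of €3,870,000. Ines then takes one-third of the balance (€1,290,000), for a total of €1,440,000. The remaining €2,580,000 passes to the descendants.
The descendants' portion (€2,580,000) is divided into 4 shares of €645,000: Svea, Wiremu, and Idris each take €645,000; Xander's €645,000 share passes to Xander's issue.
Xander's share (€645,000) is divided into 3 shares of €215,000: Gita, Hamish, and Wyatt each take €215,000.

Ines: €1,440,000; Svea: €645,000; Gita: €215,000; Hamish: €215,000; Wyatt: €215,000; Wiremu: €645,000; Idris: €645,000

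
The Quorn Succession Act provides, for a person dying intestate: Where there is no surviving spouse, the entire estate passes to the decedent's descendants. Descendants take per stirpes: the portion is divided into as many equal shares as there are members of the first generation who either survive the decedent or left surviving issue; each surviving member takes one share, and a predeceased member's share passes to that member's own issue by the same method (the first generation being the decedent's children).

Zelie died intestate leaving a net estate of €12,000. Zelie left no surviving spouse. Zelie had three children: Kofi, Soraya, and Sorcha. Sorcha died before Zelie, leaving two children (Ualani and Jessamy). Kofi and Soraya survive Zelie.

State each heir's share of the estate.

Kofi: €4,000; Soraya: €4,000; Ualani: €2,000; Jessamy: €2,000

The entire €12,000 passes to the descendants.
That amount (€12,000) is divided into 3 shares of €4,000: Kofi and Soraya each take €4,000; Sorcha's €4,000 share passes to Sorcha's issue.
Sorcha's share (€4,000) is divided into 2 shares of €2,000: Ualani and Jessamy each take €2,000.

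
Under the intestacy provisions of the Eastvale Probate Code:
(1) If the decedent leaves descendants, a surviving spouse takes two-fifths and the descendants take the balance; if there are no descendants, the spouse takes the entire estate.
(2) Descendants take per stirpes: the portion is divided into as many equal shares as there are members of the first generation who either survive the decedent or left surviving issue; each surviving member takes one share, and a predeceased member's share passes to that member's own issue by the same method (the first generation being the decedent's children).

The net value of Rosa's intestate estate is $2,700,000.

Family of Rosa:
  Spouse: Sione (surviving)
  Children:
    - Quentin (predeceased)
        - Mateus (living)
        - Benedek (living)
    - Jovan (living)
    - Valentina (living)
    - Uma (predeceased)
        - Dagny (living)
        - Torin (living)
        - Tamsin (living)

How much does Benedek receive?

Sione takes two-fifths of $2,700,000 = $1,080,000. The remaining $1,620,000 passes to the descendants.
The descendants' portion ($1,620,000) is divided into 4 shares of $405,000: Jovan and Valentina each take $405,000; Quentin's $405,000 share passes to Quentin's issue; Uma's $405,000 share passes to Uma's issue.
Quentin's share ($405,000) is divided into 2 shares of $202,500: Mateus and Benedek each take $202,500.
Uma's share ($405,000) is divided into 3 shares of $135,000: Dagny, Torin, and Tamsin each take $135,000.

Benedek receives $202,500.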